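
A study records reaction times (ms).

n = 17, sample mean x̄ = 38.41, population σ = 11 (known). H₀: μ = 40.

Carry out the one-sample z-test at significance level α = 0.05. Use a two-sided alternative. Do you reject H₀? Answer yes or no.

SE = σ/√n = 11/√17 = 2.6679
z = (x̄−μ₀)/SE = (38.41−40)/2.6679 = -0.5960
p-value (two-sided) = 0.55119
At α=0.05: p ≥ α → fail to reject H₀

reject H₀: no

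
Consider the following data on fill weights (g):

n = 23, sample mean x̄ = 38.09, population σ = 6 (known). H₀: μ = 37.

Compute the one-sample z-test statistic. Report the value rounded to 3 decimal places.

SE = σ/√n = 6/√23 = 1.2511
z = (x̄−μ₀)/SE = (38.09−37)/1.2511 = 0.8712

test statistic = 0.871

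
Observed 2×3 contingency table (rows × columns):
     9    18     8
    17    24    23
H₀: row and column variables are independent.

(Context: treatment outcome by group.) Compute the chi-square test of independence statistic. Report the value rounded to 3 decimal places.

test statistic = 2.277

Row totals [35, 64], col totals [26, 42, 31], n=99
χ² = (9−9.19)²/9.19 + (18−14.85)²/14.85 + (8−10.96)²/10.96 + (17−16.81)²/16.81 + (24−27.15)²/27.15 + (23−20.04)²/20.04 = 2.2772
df = 2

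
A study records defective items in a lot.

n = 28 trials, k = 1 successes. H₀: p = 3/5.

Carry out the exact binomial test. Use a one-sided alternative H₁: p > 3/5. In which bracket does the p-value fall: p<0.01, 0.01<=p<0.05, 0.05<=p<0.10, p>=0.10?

p-value bracket: p>=0.10

Exact binomial: n=28, k=1, p₀=3/5=0.6000
P(X≥1) from Σ C(n,i)·p₀^i·(1−p₀)^(n−i)
p-value (one-sided, H₁ greater) = 1.00000
→ bracket: p>=0.10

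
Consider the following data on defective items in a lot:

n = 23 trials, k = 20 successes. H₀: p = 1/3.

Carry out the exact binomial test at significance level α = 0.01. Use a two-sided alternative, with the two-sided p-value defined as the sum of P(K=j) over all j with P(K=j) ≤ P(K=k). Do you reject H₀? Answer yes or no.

Exact binomial: n=23, k=20, p₀=1/3=0.3333
P(X=j) = C(n,j)·p₀^j·(1−p₀)^(n−j); p = Σ P(X=j) over j with P(X=j) ≤ P(X=20)
p-value (two-sided) = 0.00000
At α=0.01: p < α → reject H₀

reject H₀: yes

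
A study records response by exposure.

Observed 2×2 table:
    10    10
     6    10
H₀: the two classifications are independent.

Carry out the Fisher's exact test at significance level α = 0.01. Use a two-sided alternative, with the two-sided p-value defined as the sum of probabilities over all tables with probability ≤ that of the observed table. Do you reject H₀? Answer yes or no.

reject H₀: no

Margins: r₁=20, r₂=16, c₁=16, c₂=20, n=36
p_obs = C(20,10)·C(16,6)/C(36,16); sum pmf over tables with pmf ≤ p_obs
p-value (two-sided) = 0.51522
At α=0.01: p ≥ α → fail to reject H₀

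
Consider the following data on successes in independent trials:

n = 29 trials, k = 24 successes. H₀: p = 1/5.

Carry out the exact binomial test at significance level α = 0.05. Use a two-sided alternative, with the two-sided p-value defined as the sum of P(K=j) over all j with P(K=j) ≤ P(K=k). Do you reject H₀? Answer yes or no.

Exact binomial: n=29, k=24, p₀=1/5=0.2000
P(X=j) = C(n,j)·p₀^j·(1−p₀)^(n−j); p = Σ P(X=j) over j with P(X=j) ≤ P(X=24)
p-value (two-sided) = 0.00000
At α=0.05: p < α → reject H₀

reject H₀: yes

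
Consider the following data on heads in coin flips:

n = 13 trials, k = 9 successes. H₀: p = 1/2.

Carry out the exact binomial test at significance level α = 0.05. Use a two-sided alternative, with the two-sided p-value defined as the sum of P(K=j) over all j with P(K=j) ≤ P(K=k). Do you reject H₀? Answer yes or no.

Exact binomial: n=13, k=9, p₀=1/2=0.5000
P(X=j) = C(n,j)·p₀^j·(1−p₀)^(n−j); p = Σ P(X=j) over j with P(X=j) ≤ P(X=9)
p-value (two-sided) = 0.26685
At α=0.05: p ≥ α → fail to reject H₀

reject H₀: no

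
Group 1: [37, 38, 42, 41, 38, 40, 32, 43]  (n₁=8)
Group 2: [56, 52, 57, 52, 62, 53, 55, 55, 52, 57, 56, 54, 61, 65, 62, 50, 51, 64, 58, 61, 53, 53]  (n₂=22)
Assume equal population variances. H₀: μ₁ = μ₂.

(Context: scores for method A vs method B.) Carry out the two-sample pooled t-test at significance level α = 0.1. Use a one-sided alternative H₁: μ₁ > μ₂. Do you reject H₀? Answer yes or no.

reject H₀: no

x̄₁=38.875, s₁=3.482, n₁=8
x̄₂=56.318, s₂=4.433, n₂=22
s_p² = [7·3.482² + 21·4.433²]/28 = 17.7731
SE = √(s_p²·(1/8+1/22)) = 1.7405
t = (38.875−56.318)/1.7405 = -10.0217
df = 28
p-value (one-sided, H₁ greater) = 1.00000
At α=0.1: p ≥ α → fail to reject H₀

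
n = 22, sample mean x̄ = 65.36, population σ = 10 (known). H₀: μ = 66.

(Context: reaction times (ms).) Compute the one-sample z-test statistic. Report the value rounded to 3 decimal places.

SE = σ/√n = 10/√22 = 2.1320
z = (x̄−μ₀)/SE = (65.36−66)/2.1320 = -0.3002

test statistic = -0.300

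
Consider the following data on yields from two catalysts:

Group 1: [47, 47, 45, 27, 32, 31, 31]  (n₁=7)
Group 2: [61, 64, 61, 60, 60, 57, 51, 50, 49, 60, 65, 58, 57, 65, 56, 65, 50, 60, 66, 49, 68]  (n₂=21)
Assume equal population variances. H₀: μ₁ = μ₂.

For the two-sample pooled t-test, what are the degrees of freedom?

df = n₁ + n₂ − 2 = 7 + 21 − 2 = 26

degrees of freedom = 26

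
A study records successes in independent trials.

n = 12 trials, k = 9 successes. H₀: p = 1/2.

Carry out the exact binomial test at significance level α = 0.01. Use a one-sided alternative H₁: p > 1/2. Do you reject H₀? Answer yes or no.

Exact binomial: n=12, k=9, p₀=1/2=0.5000
P(X≥9) from Σ C(n,i)·p₀^i·(1−p₀)^(n−i)
p-value (one-sided, H₁ greater) = 0.07300
At α=0.01: p ≥ α → fail to reject H₀

reject H₀: no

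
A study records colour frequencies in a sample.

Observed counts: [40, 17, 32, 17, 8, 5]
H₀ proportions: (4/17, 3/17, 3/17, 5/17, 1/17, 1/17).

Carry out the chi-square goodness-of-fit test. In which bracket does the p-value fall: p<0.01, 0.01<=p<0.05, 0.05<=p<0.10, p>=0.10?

p-value bracket: p<0.01

n = 119; E_i = n·p_i = [28.00, 21.00, 21.00, 35.00, 7.00, 7.00]
χ² = (40−28.00)²/28.00 + (17−21.00)²/21.00 + (32−21.00)²/21.00 + (17−35.00)²/35.00 + (8−7.00)²/7.00 + (5−7.00)²/7.00 = 21.6381
df = 5
p-value (upper-tail) = 0.00061
→ bracket: p<0.01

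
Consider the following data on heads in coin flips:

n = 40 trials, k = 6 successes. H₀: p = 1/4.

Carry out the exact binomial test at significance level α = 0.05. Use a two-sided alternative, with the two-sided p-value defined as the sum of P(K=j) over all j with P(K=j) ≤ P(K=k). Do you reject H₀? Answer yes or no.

Exact binomial: n=40, k=6, p₀=1/4=0.2500
P(X=j) = C(n,j)·p₀^j·(1−p₀)^(n−j); p = Σ P(X=j) over j with P(X=j) ≤ P(X=6)
p-value (two-sided) = 0.19946
At α=0.05: p ≥ α → fail to reject H₀

reject H₀: no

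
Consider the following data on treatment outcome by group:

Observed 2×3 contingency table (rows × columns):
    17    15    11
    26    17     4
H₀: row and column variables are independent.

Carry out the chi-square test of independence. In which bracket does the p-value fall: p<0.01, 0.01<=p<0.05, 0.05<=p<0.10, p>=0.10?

p-value bracket: 0.05<=p<0.10

Row totals [43, 47], col totals [43, 32, 15], n=90
χ² = (17−20.54)²/20.54 + (15−15.29)²/15.29 + (11−7.17)²/7.17 + (26−22.46)²/22.46 + (17−16.71)²/16.71 + (4−7.83)²/7.83 = 5.1077
df = 2
p-value (upper-tail) = 0.07778
→ bracket: 0.05<=p<0.10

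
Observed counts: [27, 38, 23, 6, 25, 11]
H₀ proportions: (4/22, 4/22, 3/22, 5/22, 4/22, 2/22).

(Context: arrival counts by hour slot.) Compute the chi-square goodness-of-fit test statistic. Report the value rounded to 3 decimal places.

test statistic = 29.675

n = 130; E_i = n·p_i = [23.64, 23.64, 17.73, 29.55, 23.64, 11.82]
χ² = (27−23.64)²/23.64 + (38−23.64)²/23.64 + (23−17.73)²/17.73 + (6−29.55)²/29.55 + (25−23.64)²/23.64 + (11−11.82)²/11.82 = 29.6749
df = 5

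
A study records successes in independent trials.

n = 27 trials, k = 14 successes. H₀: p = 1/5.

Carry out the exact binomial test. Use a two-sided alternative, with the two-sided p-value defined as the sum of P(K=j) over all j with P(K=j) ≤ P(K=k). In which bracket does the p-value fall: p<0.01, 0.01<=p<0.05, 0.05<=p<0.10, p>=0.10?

p-value bracket: p<0.01

Exact binomial: n=27, k=14, p₀=1/5=0.2000
P(X=j) = C(n,j)·p₀^j·(1−p₀)^(n−j); p = Σ P(X=j) over j with P(X=j) ≤ P(X=14)
p-value (two-sided) = 0.00023
→ bracket: p<0.01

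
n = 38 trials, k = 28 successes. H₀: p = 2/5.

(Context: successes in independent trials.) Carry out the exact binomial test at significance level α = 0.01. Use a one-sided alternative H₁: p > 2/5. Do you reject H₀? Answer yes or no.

reject H₀: yes

Exact binomial: n=38, k=28, p₀=2/5=0.4000
P(X≥28) from Σ C(n,i)·p₀^i·(1−p₀)^(n−i)
p-value (one-sided, H₁ greater) = 0.00003
At α=0.01: p < α → reject H₀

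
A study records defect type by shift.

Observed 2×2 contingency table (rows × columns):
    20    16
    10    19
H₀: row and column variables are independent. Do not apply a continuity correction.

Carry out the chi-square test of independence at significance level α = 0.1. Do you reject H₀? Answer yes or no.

Row totals [36, 29], col totals [30, 35], n=65
χ² = (20−16.62)²/16.62 + (16−19.38)²/19.38 + (10−13.38)²/13.38 + (19−15.62)²/15.62 = 2.8699
df = 1
p-value (upper-tail) = 0.09025
At α=0.1: p < α → reject H₀

reject H₀: yes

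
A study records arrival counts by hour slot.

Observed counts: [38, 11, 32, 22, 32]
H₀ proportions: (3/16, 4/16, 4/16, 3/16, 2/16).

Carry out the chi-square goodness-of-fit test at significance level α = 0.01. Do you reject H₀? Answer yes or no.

n = 135; E_i = n·p_i = [25.31, 33.75, 33.75, 25.31, 16.88]
χ² = (38−25.31)²/25.31 + (11−33.75)²/33.75 + (32−33.75)²/33.75 + (22−25.31)²/25.31 + (32−16.88)²/16.88 = 35.7753
df = 4
p-value (upper-tail) = 0.00000
At α=0.01: p < α → reject H₀

reject H₀: yes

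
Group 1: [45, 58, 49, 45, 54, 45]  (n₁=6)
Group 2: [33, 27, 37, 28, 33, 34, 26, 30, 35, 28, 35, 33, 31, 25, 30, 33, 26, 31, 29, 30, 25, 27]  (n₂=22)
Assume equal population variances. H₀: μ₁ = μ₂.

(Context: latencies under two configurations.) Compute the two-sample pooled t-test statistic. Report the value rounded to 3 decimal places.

x̄₁=49.333, s₁=5.538, n₁=6
x̄₂=30.273, s₂=3.521, n₂=22
s_p² = [5·5.538² + 21·3.521²]/26 = 15.9114
SE = √(s_p²·(1/6+1/22)) = 1.8372
t = (49.333−30.273)/1.8372 = 10.3750
df = 26

test statistic = 10.375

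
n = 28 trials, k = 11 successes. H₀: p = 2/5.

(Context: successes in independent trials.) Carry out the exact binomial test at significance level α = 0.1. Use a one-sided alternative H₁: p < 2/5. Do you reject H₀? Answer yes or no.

Exact binomial: n=28, k=11, p₀=2/5=0.4000
P(X≤11) from Σ C(n,i)·p₀^i·(1−p₀)^(n−i)
p-value (one-sided, H₁ less) = 0.55102
At α=0.1: p ≥ α → fail to reject H₀

reject H₀: no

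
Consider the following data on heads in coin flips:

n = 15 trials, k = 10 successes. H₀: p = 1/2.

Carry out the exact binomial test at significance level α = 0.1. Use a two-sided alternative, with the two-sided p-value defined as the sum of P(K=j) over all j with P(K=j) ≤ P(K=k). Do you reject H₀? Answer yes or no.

Exact binomial: n=15, k=10, p₀=1/2=0.5000
P(X=j) = C(n,j)·p₀^j·(1−p₀)^(n−j); p = Σ P(X=j) over j with P(X=j) ≤ P(X=10)
p-value (two-sided) = 0.30176
At α=0.1: p ≥ α → fail to reject H₀

reject H₀: no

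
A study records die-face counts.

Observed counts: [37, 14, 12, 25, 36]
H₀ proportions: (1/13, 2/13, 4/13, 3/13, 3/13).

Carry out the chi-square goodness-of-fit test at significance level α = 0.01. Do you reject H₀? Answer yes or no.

n = 124; E_i = n·p_i = [9.54, 19.08, 38.15, 28.62, 28.62]
χ² = (37−9.54)²/9.54 + (14−19.08)²/19.08 + (12−38.15)²/38.15 + (25−28.62)²/28.62 + (36−28.62)²/28.62 = 100.7043
df = 4
p-value (upper-tail) = 0.00000
At α=0.01: p < α → reject H₀

reject H₀: yes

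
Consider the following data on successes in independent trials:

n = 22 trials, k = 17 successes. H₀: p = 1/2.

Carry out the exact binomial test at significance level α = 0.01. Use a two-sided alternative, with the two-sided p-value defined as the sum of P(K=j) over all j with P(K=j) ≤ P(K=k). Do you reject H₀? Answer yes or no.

Exact binomial: n=22, k=17, p₀=1/2=0.5000
P(X=j) = C(n,j)·p₀^j·(1−p₀)^(n−j); p = Σ P(X=j) over j with P(X=j) ≤ P(X=17)
p-value (two-sided) = 0.01690
At α=0.01: p ≥ α → fail to reject H₀

reject H₀: no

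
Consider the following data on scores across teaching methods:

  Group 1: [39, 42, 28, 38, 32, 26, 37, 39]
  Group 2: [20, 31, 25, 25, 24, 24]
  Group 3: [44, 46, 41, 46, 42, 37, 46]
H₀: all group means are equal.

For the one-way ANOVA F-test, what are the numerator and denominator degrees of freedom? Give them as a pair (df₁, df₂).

k = 3 groups, N = 21 total
df = (k−1, N−k) = (3−1, 21−3) = (2, 18)

degrees of freedom = [2, 18]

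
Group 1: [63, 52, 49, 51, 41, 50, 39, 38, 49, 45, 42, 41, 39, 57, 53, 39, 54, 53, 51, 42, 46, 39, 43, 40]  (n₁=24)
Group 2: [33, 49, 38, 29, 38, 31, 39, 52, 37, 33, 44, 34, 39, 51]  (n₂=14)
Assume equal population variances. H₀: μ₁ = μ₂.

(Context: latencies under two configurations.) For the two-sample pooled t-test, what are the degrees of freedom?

degrees of freedom = 36

df = n₁ + n₂ − 2 = 24 + 14 − 2 = 36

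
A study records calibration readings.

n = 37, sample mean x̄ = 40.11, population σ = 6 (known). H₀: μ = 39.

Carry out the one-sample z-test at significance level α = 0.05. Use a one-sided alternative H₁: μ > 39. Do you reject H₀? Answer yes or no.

SE = σ/√n = 6/√37 = 0.9864
z = (x̄−μ₀)/SE = (40.11−39)/0.9864 = 1.1253
p-value (one-sided, H₁ greater) = 0.13023
At α=0.05: p ≥ α → fail to reject H₀

reject H₀: no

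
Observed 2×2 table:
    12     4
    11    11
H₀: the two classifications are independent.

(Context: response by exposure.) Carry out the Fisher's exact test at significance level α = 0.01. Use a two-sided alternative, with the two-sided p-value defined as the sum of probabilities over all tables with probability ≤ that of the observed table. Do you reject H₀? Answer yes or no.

Margins: r₁=16, r₂=22, c₁=23, c₂=15, n=38
p_obs = C(16,12)·C(22,11)/C(38,23); sum pmf over tables with pmf ≤ p_obs
p-value (two-sided) = 0.18165
At α=0.01: p ≥ α → fail to reject H₀

reject H₀: no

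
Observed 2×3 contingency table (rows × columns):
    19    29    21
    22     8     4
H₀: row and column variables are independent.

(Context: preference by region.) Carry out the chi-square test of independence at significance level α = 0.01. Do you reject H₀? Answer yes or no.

reject H₀: yes

Row totals [69, 34], col totals [41, 37, 25], n=103
χ² = (19−27.47)²/27.47 + (29−24.79)²/24.79 + (21−16.75)²/16.75 + (22−13.53)²/13.53 + (8−12.21)²/12.21 + (4−8.25)²/8.25 = 13.3463
df = 2
p-value (upper-tail) = 0.00126
At α=0.01: p < α → reject H₀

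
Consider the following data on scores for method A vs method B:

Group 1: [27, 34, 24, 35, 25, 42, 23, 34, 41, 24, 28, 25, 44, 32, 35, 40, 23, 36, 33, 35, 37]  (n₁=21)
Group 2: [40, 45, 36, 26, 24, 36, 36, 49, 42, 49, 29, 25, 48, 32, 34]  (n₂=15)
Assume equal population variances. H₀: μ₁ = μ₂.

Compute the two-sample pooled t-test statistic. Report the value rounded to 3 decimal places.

test statistic = -1.763

x̄₁=32.238, s₁=6.685, n₁=21
x̄₂=36.733, s₂=8.623, n₂=15
s_p² = [20·6.685² + 14·8.623²]/34 = 56.9042
SE = √(s_p²·(1/21+1/15)) = 2.5502
t = (32.238−36.733)/2.5502 = -1.7627
df = 34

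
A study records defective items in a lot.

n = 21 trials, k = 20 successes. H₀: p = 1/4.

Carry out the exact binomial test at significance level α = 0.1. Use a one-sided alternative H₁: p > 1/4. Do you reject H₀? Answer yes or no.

Exact binomial: n=21, k=20, p₀=1/4=0.2500
P(X≥20) from Σ C(n,i)·p₀^i·(1−p₀)^(n−i)
p-value (one-sided, H₁ greater) = 0.00000
At α=0.1: p < α → reject H₀

reject H₀: yes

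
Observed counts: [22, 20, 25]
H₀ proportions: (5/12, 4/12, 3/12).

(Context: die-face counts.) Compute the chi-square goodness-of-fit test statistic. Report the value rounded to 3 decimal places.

test statistic = 5.561

n = 67; E_i = n·p_i = [27.92, 22.33, 16.75]
χ² = (22−27.92)²/27.92 + (20−22.33)²/22.33 + (25−16.75)²/16.75 = 5.5612
df = 2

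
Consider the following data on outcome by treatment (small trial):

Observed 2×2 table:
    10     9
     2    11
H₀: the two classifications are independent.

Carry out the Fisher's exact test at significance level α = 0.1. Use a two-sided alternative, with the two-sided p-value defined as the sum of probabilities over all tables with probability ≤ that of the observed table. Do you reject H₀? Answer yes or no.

reject H₀: yes

Margins: r₁=19, r₂=13, c₁=12, c₂=20, n=32
p_obs = C(19,10)·C(13,2)/C(32,12); sum pmf over tables with pmf ≤ p_obs
p-value (two-sided) = 0.06187
At α=0.1: p < α → reject H₀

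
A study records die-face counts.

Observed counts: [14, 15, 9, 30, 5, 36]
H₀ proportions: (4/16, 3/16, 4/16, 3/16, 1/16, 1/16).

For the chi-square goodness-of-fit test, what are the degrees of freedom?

df = k − 1 = 6 − 1 = 5

degrees of freedom = 5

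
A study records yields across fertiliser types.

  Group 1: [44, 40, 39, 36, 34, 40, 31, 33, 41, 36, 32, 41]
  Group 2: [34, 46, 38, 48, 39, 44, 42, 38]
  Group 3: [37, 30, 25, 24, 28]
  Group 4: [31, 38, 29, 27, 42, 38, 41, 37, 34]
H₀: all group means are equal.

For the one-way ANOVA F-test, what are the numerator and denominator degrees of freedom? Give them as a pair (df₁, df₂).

k = 4 groups, N = 34 total
df = (k−1, N−k) = (4−1, 34−4) = (3, 30)

degrees of freedom = [3, 30]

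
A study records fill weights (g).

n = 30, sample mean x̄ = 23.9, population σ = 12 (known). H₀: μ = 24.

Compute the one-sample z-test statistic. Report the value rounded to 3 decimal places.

SE = σ/√n = 12/√30 = 2.1909
z = (x̄−μ₀)/SE = (23.9−24)/2.1909 = -0.0456

test statistic = -0.046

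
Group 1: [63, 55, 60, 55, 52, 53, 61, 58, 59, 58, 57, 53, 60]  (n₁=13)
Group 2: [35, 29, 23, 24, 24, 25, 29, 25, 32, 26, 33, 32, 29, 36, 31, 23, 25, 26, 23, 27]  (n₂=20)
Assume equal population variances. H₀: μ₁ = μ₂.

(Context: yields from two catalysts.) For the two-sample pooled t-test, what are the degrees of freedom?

degrees of freedom = 31

df = n₁ + n₂ − 2 = 13 + 20 − 2 = 31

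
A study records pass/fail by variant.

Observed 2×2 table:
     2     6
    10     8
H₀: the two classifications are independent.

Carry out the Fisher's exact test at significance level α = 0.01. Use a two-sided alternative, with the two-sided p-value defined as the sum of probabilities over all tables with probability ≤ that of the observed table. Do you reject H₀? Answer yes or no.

reject H₀: no

Margins: r₁=8, r₂=18, c₁=12, c₂=14, n=26
p_obs = C(8,2)·C(18,10)/C(26,12); sum pmf over tables with pmf ≤ p_obs
p-value (two-sided) = 0.21638
At α=0.01: p ≥ α → fail to reject H₀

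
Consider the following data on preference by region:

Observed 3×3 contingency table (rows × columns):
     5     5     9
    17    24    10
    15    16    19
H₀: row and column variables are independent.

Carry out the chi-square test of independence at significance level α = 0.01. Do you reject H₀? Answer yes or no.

Row totals [19, 51, 50], col totals [37, 45, 38], n=120
χ² = (5−5.86)²/5.86 + (5−7.12)²/7.12 + (9−6.02)²/6.02 + (17−15.72)²/15.72 + (24−19.12)²/19.12 + (10−16.15)²/16.15 + (15−15.42)²/15.42 + (16−18.75)²/18.75 + (19−15.83)²/15.83 = 6.9747
df = 4
p-value (upper-tail) = 0.13723
At α=0.01: p ≥ α → fail to reject H₀

reject H₀: no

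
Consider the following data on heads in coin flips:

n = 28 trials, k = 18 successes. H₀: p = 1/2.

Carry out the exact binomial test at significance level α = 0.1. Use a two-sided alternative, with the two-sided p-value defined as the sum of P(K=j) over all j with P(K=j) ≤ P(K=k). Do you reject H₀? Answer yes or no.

Exact binomial: n=28, k=18, p₀=1/2=0.5000
P(X=j) = C(n,j)·p₀^j·(1−p₀)^(n−j); p = Σ P(X=j) over j with P(X=j) ≤ P(X=18)
p-value (two-sided) = 0.18493
At α=0.1: p ≥ α → fail to reject H₀

reject H₀: no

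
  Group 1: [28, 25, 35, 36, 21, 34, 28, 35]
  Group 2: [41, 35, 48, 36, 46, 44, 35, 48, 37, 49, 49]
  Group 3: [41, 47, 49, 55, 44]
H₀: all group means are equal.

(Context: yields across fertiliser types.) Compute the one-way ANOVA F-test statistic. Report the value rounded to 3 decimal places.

Group means [30.25, 42.55, 47.20], grand mean 39.417
SSB = Σnᵢ(x̄ᵢ−x̄)² = 1082.806; SSW = ΣΣ(x−x̄ᵢ)² = 675.027
MSB = 1082.806/2 = 541.4030; MSW = 675.027/21 = 32.1442
F = MSB/MSW = 16.8430
df = (2, 21)

test statistic = 16.843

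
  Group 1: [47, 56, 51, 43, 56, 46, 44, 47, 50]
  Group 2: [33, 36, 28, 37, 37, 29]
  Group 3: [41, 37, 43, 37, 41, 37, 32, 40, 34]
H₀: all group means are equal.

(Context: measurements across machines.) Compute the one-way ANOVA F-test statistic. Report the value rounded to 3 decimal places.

Group means [48.89, 33.33, 38.00], grand mean 40.917
SSB = Σnᵢ(x̄ᵢ−x̄)² = 993.611; SSW = ΣΣ(x−x̄ᵢ)² = 364.222
MSB = 993.611/2 = 496.8056; MSW = 364.222/21 = 17.3439
F = MSB/MSW = 28.6444
df = (2, 21)

test statistic = 28.644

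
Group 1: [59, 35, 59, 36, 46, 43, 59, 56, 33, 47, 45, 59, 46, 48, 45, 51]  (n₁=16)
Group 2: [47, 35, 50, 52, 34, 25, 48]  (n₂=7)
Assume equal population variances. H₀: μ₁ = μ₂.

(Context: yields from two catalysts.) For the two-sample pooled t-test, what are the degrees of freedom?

degrees of freedom = 21

df = n₁ + n₂ − 2 = 16 + 7 − 2 = 21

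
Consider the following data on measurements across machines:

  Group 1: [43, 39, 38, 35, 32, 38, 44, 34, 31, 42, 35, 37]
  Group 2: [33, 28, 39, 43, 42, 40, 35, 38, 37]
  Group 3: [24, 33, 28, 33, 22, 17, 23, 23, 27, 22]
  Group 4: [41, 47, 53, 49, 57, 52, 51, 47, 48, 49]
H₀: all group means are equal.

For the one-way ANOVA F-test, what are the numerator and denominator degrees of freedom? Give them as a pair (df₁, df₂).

degrees of freedom = [3, 37]

k = 4 groups, N = 41 total
df = (k−1, N−k) = (4−1, 41−4) = (3, 37)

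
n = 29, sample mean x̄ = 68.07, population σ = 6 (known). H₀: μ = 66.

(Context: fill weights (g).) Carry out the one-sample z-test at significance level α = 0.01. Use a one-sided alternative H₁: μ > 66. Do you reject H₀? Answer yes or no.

SE = σ/√n = 6/√29 = 1.1142
z = (x̄−μ₀)/SE = (68.07−66)/1.1142 = 1.8579
p-value (one-sided, H₁ greater) = 0.03159
At α=0.01: p ≥ α → fail to reject H₀

reject H₀: no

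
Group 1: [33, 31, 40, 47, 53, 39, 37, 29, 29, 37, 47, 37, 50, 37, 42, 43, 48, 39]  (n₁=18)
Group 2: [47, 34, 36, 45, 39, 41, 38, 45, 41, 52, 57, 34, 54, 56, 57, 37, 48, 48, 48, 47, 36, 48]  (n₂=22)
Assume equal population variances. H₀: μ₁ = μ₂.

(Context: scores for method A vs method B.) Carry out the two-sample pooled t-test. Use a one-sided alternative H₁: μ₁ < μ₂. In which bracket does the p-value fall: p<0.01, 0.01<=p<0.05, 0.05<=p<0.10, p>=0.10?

p-value bracket: 0.01<=p<0.05

x̄₁=39.889, s₁=7.087, n₁=18
x̄₂=44.909, s₂=7.457, n₂=22
s_p² = [17·7.087² + 21·7.457²]/38 = 53.1999
SE = √(s_p²·(1/18+1/22)) = 2.3181
t = (39.889−44.909)/2.3181 = -2.1656
df = 38
p-value (one-sided, H₁ less) = 0.01834
→ bracket: 0.01<=p<0.05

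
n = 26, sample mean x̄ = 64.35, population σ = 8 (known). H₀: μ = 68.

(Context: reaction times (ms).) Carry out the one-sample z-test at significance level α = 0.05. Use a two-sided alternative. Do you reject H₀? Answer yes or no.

SE = σ/√n = 8/√26 = 1.5689
z = (x̄−μ₀)/SE = (64.35−68)/1.5689 = -2.3264
p-value (two-sided) = 0.02000
At α=0.05: p < α → reject H₀

reject H₀: yes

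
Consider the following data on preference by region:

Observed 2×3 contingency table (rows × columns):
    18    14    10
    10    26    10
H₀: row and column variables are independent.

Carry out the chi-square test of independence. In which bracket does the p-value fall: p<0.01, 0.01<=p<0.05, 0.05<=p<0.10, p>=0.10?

Row totals [42, 46], col totals [28, 40, 20], n=88
χ² = (18−13.36)²/13.36 + (14−19.09)²/19.09 + (10−9.55)²/9.55 + (10−14.64)²/14.64 + (26−20.91)²/20.91 + (10−10.45)²/10.45 = 5.7157
df = 2
p-value (upper-tail) = 0.05739
→ bracket: 0.05<=p<0.10

p-value bracket: 0.05<=p<0.10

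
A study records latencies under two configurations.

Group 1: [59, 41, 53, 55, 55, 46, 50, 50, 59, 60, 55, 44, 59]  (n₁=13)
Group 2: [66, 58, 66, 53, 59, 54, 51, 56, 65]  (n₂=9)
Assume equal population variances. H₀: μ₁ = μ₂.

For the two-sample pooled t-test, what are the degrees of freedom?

degrees of freedom = 20

df = n₁ + n₂ − 2 = 13 + 9 − 2 = 20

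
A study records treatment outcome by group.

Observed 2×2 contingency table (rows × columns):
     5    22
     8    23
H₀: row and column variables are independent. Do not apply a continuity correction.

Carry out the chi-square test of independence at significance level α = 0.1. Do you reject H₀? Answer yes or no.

reject H₀: no

Row totals [27, 31], col totals [13, 45], n=58
χ² = (5−6.05)²/6.05 + (22−20.95)²/20.95 + (8−6.95)²/6.95 + (23−24.05)²/24.05 = 0.4408
df = 1
p-value (upper-tail) = 0.50675
At α=0.1: p ≥ α → fail to reject H₀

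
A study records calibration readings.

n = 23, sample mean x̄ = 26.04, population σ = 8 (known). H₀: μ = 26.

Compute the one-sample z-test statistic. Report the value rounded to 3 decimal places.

test statistic = 0.024

SE = σ/√n = 8/√23 = 1.6681
z = (x̄−μ₀)/SE = (26.04−26)/1.6681 = 0.0240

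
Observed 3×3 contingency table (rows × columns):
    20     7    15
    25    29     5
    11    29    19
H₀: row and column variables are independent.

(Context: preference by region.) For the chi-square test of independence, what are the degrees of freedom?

df = (r−1)(c−1) = (3−1)·(3−1) = 4

degrees of freedom = 4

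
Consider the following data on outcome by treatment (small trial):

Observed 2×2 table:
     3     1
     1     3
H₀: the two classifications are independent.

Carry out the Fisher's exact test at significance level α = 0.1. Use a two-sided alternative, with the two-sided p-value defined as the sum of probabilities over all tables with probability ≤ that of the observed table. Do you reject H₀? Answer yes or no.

Margins: r₁=4, r₂=4, c₁=4, c₂=4, n=8
p_obs = C(4,3)·C(4,1)/C(8,4); sum pmf over tables with pmf ≤ p_obs
p-value (two-sided) = 0.48571
At α=0.1: p ≥ α → fail to reject H₀

reject H₀: no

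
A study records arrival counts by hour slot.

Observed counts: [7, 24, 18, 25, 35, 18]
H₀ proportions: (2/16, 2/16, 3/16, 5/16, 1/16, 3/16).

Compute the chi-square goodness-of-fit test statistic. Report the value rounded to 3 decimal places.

n = 127; E_i = n·p_i = [15.88, 15.88, 23.81, 39.69, 7.94, 23.81]
χ² = (7−15.88)²/15.88 + (24−15.88)²/15.88 + (18−23.81)²/23.81 + (25−39.69)²/39.69 + (35−7.94)²/7.94 + (18−23.81)²/23.81 = 109.6614
df = 5

test statistic = 109.661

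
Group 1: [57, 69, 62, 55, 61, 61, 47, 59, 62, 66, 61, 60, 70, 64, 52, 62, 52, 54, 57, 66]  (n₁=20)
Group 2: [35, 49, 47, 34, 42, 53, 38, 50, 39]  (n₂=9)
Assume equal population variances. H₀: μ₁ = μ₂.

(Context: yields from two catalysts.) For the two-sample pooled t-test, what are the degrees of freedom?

df = n₁ + n₂ − 2 = 20 + 9 − 2 = 27

degrees of freedom = 27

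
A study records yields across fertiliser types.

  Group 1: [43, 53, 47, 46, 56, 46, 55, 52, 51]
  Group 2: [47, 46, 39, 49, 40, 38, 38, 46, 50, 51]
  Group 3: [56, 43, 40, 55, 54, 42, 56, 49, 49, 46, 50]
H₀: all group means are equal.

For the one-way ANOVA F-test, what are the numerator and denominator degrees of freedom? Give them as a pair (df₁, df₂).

degrees of freedom = [2, 27]

k = 3 groups, N = 30 total
df = (k−1, N−k) = (3−1, 30−3) = (2, 27)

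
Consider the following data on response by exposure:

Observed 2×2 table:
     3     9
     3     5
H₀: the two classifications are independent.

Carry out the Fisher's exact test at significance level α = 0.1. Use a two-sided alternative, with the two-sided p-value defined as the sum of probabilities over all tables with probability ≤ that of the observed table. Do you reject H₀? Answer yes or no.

reject H₀: no

Margins: r₁=12, r₂=8, c₁=6, c₂=14, n=20
p_obs = C(12,3)·C(8,3)/C(20,6); sum pmf over tables with pmf ≤ p_obs
p-value (two-sided) = 0.64241
At α=0.1: p ≥ α → fail to reject H₀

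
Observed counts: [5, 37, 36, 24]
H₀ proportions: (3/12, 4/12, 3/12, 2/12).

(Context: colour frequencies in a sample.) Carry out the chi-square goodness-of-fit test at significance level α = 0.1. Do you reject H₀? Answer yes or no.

reject H₀: yes

n = 102; E_i = n·p_i = [25.50, 34.00, 25.50, 17.00]
χ² = (5−25.50)²/25.50 + (37−34.00)²/34.00 + (36−25.50)²/25.50 + (24−17.00)²/17.00 = 23.9510
df = 3
p-value (upper-tail) = 0.00003
At α=0.1: p < α → reject H₀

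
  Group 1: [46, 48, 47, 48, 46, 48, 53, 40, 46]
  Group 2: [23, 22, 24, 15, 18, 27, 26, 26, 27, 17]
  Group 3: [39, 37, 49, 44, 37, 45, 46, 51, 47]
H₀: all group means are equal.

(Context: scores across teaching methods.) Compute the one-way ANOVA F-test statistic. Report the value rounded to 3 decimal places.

Group means [46.89, 22.50, 43.89], grand mean 37.214
SSB = Σnᵢ(x̄ᵢ−x̄)² = 3408.437; SSW = ΣΣ(x−x̄ᵢ)² = 476.278
MSB = 3408.437/2 = 1704.2183; MSW = 476.278/25 = 19.0511
F = MSB/MSW = 89.4551
df = (2, 25)

test statistic = 89.455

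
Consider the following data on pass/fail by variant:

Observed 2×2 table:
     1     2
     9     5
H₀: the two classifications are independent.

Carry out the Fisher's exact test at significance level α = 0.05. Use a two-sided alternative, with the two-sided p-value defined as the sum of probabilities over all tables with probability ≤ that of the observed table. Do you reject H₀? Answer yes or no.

reject H₀: no

Margins: r₁=3, r₂=14, c₁=10, c₂=7, n=17
p_obs = C(3,1)·C(14,9)/C(17,10); sum pmf over tables with pmf ≤ p_obs
p-value (two-sided) = 0.53676
At α=0.05: p ≥ α → fail to reject H₀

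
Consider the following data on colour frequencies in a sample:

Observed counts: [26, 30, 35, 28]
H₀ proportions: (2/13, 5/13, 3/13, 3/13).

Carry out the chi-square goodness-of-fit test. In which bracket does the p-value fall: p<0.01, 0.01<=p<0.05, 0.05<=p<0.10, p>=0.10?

n = 119; E_i = n·p_i = [18.31, 45.77, 27.46, 27.46]
χ² = (26−18.31)²/18.31 + (30−45.77)²/45.77 + (35−27.46)²/27.46 + (28−27.46)²/27.46 = 10.7451
df = 3
p-value (upper-tail) = 0.01319
→ bracket: 0.01<=p<0.05

p-value bracket: 0.01<=p<0.05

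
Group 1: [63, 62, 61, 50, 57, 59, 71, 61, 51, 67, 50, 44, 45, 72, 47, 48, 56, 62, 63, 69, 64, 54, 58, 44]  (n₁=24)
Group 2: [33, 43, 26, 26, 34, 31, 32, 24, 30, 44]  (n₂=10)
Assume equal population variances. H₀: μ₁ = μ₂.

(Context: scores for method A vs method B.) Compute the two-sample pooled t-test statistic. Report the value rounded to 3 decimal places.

test statistic = 8.265

x̄₁=57.417, s₁=8.536, n₁=24
x̄₂=32.300, s₂=6.750, n₂=10
s_p² = [23·8.536² + 9·6.750²]/32 = 65.1854
SE = √(s_p²·(1/24+1/10)) = 3.0388
t = (57.417−32.300)/3.0388 = 8.2652
df = 32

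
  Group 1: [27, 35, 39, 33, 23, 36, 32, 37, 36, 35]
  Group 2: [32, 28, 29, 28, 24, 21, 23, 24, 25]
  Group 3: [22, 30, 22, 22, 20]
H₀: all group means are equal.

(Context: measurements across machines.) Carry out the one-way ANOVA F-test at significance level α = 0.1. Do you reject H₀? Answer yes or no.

reject H₀: yes

Group means [33.30, 26.00, 23.20], grand mean 28.458
SSB = Σnᵢ(x̄ᵢ−x̄)² = 427.058; SSW = ΣΣ(x−x̄ᵢ)² = 370.900
MSB = 427.058/2 = 213.5292; MSW = 370.900/21 = 17.6619
F = MSB/MSW = 12.0898
df = (2, 21)
p-value (upper-tail) = 0.00032
At α=0.1: p < α → reject H₀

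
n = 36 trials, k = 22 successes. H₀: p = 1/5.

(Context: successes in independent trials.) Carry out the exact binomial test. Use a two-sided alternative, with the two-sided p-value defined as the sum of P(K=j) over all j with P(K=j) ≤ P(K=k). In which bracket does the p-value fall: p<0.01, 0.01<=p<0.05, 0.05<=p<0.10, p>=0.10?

Exact binomial: n=36, k=22, p₀=1/5=0.2000
P(X=j) = C(n,j)·p₀^j·(1−p₀)^(n−j); p = Σ P(X=j) over j with P(X=j) ≤ P(X=22)
p-value (two-sided) = 0.00000
→ bracket: p<0.01

p-value bracket: p<0.01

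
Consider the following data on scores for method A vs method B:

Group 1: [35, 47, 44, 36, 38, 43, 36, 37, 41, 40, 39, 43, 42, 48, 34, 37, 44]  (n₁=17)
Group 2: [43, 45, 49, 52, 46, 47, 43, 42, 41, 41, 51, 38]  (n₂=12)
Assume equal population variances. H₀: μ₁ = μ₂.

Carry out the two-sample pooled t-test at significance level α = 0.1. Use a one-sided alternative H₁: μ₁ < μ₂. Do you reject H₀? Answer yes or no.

x̄₁=40.235, s₁=4.206, n₁=17
x̄₂=44.833, s₂=4.303, n₂=12
s_p² = [16·4.206² + 11·4.303²]/27 = 18.0269
SE = √(s_p²·(1/17+1/12)) = 1.6008
t = (40.235−44.833)/1.6008 = -2.8723
df = 27
p-value (one-sided, H₁ less) = 0.00392
At α=0.1: p < α → reject H₀

reject H₀: yes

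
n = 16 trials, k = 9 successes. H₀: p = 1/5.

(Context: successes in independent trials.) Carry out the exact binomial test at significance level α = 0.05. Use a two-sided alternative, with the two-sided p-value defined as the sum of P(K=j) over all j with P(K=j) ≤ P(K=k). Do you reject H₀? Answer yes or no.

Exact binomial: n=16, k=9, p₀=1/5=0.2000
P(X=j) = C(n,j)·p₀^j·(1−p₀)^(n−j); p = Σ P(X=j) over j with P(X=j) ≤ P(X=9)
p-value (two-sided) = 0.00148
At α=0.05: p < α → reject H₀

reject H₀: yes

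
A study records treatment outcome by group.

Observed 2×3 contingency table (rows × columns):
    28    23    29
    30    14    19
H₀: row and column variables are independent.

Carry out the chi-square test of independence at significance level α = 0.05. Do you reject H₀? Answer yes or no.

Row totals [80, 63], col totals [58, 37, 48], n=143
χ² = (28−32.45)²/32.45 + (23−20.70)²/20.70 + (29−26.85)²/26.85 + (30−25.55)²/25.55 + (14−16.30)²/16.30 + (19−21.15)²/21.15 = 2.3538
df = 2
p-value (upper-tail) = 0.30824
At α=0.05: p ≥ α → fail to reject H₀

reject H₀: no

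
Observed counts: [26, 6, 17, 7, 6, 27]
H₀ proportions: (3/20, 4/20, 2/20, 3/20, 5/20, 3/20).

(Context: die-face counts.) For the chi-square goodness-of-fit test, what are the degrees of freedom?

degrees of freedom = 5

df = k − 1 = 6 − 1 = 5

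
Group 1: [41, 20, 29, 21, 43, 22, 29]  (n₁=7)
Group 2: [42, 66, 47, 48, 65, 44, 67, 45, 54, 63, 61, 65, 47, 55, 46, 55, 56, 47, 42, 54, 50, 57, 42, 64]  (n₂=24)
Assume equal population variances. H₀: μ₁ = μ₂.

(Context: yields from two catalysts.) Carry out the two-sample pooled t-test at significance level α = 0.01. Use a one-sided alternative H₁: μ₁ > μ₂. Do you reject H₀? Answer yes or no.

reject H₀: no

x̄₁=29.286, s₁=9.429, n₁=7
x̄₂=53.417, s₂=8.516, n₂=24
s_p² = [6·9.429² + 23·8.516²]/29 = 75.9056
SE = √(s_p²·(1/7+1/24)) = 3.7425
t = (29.286−53.417)/3.7425 = -6.4478
df = 29
p-value (one-sided, H₁ greater) = 1.00000
At α=0.01: p ≥ α → fail to reject H₀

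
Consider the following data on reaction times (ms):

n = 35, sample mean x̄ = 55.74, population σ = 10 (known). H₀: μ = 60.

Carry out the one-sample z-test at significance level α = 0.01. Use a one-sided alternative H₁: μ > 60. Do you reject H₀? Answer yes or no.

reject H₀: no

SE = σ/√n = 10/√35 = 1.6903
z = (x̄−μ₀)/SE = (55.74−60)/1.6903 = -2.5202
p-value (one-sided, H₁ greater) = 0.99414
At α=0.01: p ≥ α → fail to reject H₀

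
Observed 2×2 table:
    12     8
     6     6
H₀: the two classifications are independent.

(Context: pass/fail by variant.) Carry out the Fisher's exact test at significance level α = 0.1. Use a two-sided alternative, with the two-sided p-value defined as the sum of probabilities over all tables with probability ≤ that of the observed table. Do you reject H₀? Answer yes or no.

reject H₀: no

Margins: r₁=20, r₂=12, c₁=18, c₂=14, n=32
p_obs = C(20,12)·C(12,6)/C(32,18); sum pmf over tables with pmf ≤ p_obs
p-value (two-sided) = 0.71783
At α=0.1: p ≥ α → fail to reject H₀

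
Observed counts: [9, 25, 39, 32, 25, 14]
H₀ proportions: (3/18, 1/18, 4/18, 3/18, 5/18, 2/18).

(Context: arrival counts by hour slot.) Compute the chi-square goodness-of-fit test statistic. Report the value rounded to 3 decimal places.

test statistic = 55.573

n = 144; E_i = n·p_i = [24.00, 8.00, 32.00, 24.00, 40.00, 16.00]
χ² = (9−24.00)²/24.00 + (25−8.00)²/8.00 + (39−32.00)²/32.00 + (32−24.00)²/24.00 + (25−40.00)²/40.00 + (14−16.00)²/16.00 = 55.5729
df = 5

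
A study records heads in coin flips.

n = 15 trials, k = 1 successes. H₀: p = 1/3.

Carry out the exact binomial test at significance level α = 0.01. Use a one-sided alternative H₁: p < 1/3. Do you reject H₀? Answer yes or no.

Exact binomial: n=15, k=1, p₀=1/3=0.3333
P(X≤1) from Σ C(n,i)·p₀^i·(1−p₀)^(n−i)
p-value (one-sided, H₁ less) = 0.01941
At α=0.01: p ≥ α → fail to reject H₀

reject H₀: no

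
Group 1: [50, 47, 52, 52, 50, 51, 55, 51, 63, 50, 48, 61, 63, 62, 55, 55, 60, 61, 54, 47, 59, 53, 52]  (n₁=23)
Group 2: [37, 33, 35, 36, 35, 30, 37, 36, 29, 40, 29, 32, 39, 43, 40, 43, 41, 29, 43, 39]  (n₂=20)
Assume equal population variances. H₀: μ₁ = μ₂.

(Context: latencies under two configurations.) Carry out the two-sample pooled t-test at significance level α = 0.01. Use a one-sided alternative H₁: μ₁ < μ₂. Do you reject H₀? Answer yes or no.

x̄₁=54.391, s₁=5.211, n₁=23
x̄₂=36.300, s₂=4.769, n₂=20
s_p² = [22·5.211² + 19·4.769²]/41 = 25.1141
SE = √(s_p²·(1/23+1/20)) = 1.5322
t = (54.391−36.300)/1.5322 = 11.8074
df = 41
p-value (one-sided, H₁ less) = 1.00000
At α=0.01: p ≥ α → fail to reject H₀

reject H₀: no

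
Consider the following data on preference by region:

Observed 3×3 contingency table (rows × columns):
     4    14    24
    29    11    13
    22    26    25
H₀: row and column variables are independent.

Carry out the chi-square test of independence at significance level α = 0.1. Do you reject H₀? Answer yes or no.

Row totals [42, 53, 73], col totals [55, 51, 62], n=168
χ² = (4−13.75)²/13.75 + (14−12.75)²/12.75 + (24−15.50)²/15.50 + (29−17.35)²/17.35 + (11−16.09)²/16.09 + (13−19.56)²/19.56 + (22−23.90)²/23.90 + (26−22.16)²/22.16 + (25−26.94)²/26.94 = 24.2834
df = 4
p-value (upper-tail) = 0.00007
At α=0.1: p < α → reject H₀

reject H₀: yes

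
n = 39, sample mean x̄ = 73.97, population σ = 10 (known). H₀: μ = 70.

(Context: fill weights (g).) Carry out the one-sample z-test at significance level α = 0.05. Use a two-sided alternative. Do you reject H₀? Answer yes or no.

reject H₀: yes

SE = σ/√n = 10/√39 = 1.6013
z = (x̄−μ₀)/SE = (73.97−70)/1.6013 = 2.4793
p-value (two-sided) = 0.01317
At α=0.05: p < α → reject H₀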